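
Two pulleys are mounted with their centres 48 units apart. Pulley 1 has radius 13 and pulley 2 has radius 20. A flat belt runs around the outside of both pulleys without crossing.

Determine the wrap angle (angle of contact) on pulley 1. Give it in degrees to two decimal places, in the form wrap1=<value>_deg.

open belt: β = asin((r2−r1)/C) = asin(7/48) = 8.3855°
wrap1 = π − 2β = 163.2289°
wrap2 = π + 2β = 196.7711°

wrap1=163.23_deg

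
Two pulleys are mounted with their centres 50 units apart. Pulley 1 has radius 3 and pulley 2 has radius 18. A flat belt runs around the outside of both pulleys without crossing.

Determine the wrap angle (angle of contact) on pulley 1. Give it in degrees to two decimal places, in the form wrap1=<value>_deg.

open belt: β = asin((r2−r1)/C) = asin(15/50) = 17.4576°
wrap1 = π − 2β = 145.0848°
wrap2 = π + 2β = 214.9152°

wrap1=145.08_deg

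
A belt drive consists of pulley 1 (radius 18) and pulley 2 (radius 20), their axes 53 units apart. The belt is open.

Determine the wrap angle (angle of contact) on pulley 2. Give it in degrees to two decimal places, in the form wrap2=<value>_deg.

open belt: β = asin((r2−r1)/C) = asin(2/53) = 2.1626°
wrap1 = π − 2β = 175.6748°
wrap2 = π + 2β = 184.3252°

wrap2=184.33_deg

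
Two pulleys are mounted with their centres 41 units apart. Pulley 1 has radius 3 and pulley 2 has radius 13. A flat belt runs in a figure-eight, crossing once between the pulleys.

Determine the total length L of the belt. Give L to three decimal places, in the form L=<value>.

crossed belt: β = asin((r1+r2)/C) = asin(16/41) = 22.9697°
wrap1 = wrap2 = π + 2β = 225.9394°
tangent length = C·cosβ = 37.7492
L = (r1+r2)·wrap + 2·C·cosβ = 16·3.9434 + 2·37.7492 = 138.5925

L=138.593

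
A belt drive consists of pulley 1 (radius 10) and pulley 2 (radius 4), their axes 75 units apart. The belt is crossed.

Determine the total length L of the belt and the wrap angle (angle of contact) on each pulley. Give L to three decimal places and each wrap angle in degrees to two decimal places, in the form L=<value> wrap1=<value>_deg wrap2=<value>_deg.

L=196.603 wrap1=201.52_deg wrap2=201.52_deg

crossed belt: β = asin((r1+r2)/C) = asin(14/75) = 10.7583°
wrap1 = wrap2 = π + 2β = 201.5166°
tangent length = C·cosβ = 73.6817
L = (r1+r2)·wrap + 2·C·cosβ = 14·3.5171 + 2·73.6817 = 196.6033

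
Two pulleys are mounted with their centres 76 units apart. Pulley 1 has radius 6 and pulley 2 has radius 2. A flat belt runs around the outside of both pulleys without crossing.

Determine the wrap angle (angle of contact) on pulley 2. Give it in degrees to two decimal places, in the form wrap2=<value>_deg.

wrap2=173.97_deg

open belt: β = asin((r2−r1)/C) = asin(-4/76) = -3.0170°
wrap1 = π − 2β = 186.0339°
wrap2 = π + 2β = 173.9661°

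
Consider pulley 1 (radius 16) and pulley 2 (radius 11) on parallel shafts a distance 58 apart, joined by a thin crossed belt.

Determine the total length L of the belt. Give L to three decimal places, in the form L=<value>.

crossed belt: β = asin((r1+r2)/C) = asin(27/58) = 27.7437°
wrap1 = wrap2 = π + 2β = 235.4874°
tangent length = C·cosβ = 51.3323
L = (r1+r2)·wrap + 2·C·cosβ = 27·4.1100 + 2·51.3323 = 213.6353

L=213.635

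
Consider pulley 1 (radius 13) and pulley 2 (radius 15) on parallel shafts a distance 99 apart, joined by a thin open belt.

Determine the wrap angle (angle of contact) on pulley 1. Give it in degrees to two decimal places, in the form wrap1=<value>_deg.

wrap1=177.68_deg

open belt: β = asin((r2−r1)/C) = asin(2/99) = 1.1576°
wrap1 = π − 2β = 177.6849°
wrap2 = π + 2β = 182.3151°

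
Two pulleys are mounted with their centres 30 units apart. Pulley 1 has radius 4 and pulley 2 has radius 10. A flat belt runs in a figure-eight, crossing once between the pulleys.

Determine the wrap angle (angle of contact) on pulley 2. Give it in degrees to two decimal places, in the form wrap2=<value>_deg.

crossed belt: β = asin((r1+r2)/C) = asin(14/30) = 27.8181°
wrap1 = wrap2 = π + 2β = 235.6363°

wrap2=235.64_deg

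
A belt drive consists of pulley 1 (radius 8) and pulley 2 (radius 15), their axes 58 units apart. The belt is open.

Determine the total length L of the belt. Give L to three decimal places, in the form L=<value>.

L=189.102

open belt: β = asin((r2−r1)/C) = asin(7/58) = 6.9319°
wrap1 = π − 2β = 166.1362°
wrap2 = π + 2β = 193.8638°
tangent length = C·cosβ = 57.5760
L = r1·wrap1 + r2·wrap2 + 2·C·cosβ = 8·2.8996 + 15·3.3836 + 2·57.5760 = 189.1025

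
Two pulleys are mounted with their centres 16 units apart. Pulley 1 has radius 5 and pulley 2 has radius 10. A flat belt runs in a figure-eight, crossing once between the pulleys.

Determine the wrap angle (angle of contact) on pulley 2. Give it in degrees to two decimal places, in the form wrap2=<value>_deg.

wrap2=319.27_deg

crossed belt: β = asin((r1+r2)/C) = asin(15/16) = 69.6359°
wrap1 = wrap2 = π + 2β = 319.2717°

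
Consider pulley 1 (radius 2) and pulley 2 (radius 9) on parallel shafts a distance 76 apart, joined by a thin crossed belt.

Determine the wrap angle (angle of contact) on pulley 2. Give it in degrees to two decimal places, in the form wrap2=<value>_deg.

wrap2=196.64_deg

crossed belt: β = asin((r1+r2)/C) = asin(11/76) = 8.3220°
wrap1 = wrap2 = π + 2β = 196.6441°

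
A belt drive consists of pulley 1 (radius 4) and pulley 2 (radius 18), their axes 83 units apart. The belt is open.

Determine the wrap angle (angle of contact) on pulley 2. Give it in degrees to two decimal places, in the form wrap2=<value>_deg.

wrap2=199.42_deg

open belt: β = asin((r2−r1)/C) = asin(14/83) = 9.7108°
wrap1 = π − 2β = 160.5785°
wrap2 = π + 2β = 199.4215°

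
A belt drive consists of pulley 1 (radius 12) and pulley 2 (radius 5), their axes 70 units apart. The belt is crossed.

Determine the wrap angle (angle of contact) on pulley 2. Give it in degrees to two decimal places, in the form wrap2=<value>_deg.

wrap2=208.11_deg

crossed belt: β = asin((r1+r2)/C) = asin(17/70) = 14.0552°
wrap1 = wrap2 = π + 2β = 208.1105°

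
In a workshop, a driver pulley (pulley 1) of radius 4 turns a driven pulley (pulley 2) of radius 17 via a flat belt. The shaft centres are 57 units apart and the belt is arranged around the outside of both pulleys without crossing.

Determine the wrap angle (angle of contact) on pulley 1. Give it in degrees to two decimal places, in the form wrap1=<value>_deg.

open belt: β = asin((r2−r1)/C) = asin(13/57) = 13.1835°
wrap1 = π − 2β = 153.6330°
wrap2 = π + 2β = 206.3670°

wrap1=153.63_deg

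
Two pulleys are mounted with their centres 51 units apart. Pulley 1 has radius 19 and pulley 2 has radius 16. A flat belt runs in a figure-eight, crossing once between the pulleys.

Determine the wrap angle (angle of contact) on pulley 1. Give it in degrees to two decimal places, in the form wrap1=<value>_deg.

crossed belt: β = asin((r1+r2)/C) = asin(35/51) = 43.3359°
wrap1 = wrap2 = π + 2β = 266.6718°

wrap1=266.67_deg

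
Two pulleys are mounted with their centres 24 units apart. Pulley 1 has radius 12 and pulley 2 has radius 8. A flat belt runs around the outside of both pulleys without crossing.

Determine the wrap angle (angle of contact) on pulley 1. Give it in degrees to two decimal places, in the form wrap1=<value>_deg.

open belt: β = asin((r2−r1)/C) = asin(-4/24) = -9.5941°
wrap1 = π − 2β = 199.1881°
wrap2 = π + 2β = 160.8119°

wrap1=199.19_deg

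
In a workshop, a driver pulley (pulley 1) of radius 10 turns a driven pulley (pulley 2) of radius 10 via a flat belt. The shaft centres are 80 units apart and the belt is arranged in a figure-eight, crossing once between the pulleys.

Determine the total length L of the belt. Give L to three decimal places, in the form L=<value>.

L=227.858

crossed belt: β = asin((r1+r2)/C) = asin(20/80) = 14.4775°
wrap1 = wrap2 = π + 2β = 208.9550°
tangent length = C·cosβ = 77.4597
L = (r1+r2)·wrap + 2·C·cosβ = 20·3.6470 + 2·77.4597 = 227.8584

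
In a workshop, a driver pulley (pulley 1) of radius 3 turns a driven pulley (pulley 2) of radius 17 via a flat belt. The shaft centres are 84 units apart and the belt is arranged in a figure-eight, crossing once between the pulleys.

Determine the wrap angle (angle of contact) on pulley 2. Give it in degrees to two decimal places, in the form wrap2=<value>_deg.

wrap2=207.55_deg

crossed belt: β = asin((r1+r2)/C) = asin(20/84) = 13.7741°
wrap1 = wrap2 = π + 2β = 207.5483°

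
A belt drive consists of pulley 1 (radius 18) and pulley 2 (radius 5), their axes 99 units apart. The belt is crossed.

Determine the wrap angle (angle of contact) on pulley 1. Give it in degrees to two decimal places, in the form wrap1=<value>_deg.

wrap1=206.87_deg

crossed belt: β = asin((r1+r2)/C) = asin(23/99) = 13.4339°
wrap1 = wrap2 = π + 2β = 206.8678°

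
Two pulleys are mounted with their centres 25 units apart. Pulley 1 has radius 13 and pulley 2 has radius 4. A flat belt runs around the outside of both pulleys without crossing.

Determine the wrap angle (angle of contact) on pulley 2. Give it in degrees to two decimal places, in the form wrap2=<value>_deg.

wrap2=137.80_deg

open belt: β = asin((r2−r1)/C) = asin(-9/25) = -21.1002°
wrap1 = π − 2β = 222.2004°
wrap2 = π + 2β = 137.7996°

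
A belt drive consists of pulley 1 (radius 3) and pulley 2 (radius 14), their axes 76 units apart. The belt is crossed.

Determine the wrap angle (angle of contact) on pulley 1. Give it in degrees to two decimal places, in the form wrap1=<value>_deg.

crossed belt: β = asin((r1+r2)/C) = asin(17/76) = 12.9255°
wrap1 = wrap2 = π + 2β = 205.8510°

wrap1=205.85_deg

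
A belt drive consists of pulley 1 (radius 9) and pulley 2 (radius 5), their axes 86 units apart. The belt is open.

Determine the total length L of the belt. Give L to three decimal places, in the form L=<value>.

L=216.168

open belt: β = asin((r2−r1)/C) = asin(-4/86) = -2.6659°
wrap1 = π − 2β = 185.3318°
wrap2 = π + 2β = 174.6682°
tangent length = C·cosβ = 85.9069
L = r1·wrap1 + r2·wrap2 + 2·C·cosβ = 9·3.2346 + 5·3.0485 + 2·85.9069 = 216.1684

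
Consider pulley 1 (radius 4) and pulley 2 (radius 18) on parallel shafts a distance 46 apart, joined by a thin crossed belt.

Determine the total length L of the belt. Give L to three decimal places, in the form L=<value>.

crossed belt: β = asin((r1+r2)/C) = asin(22/46) = 28.5719°
wrap1 = wrap2 = π + 2β = 237.1438°
tangent length = C·cosβ = 40.3980
L = (r1+r2)·wrap + 2·C·cosβ = 22·4.1389 + 2·40.3980 = 171.8527

L=171.853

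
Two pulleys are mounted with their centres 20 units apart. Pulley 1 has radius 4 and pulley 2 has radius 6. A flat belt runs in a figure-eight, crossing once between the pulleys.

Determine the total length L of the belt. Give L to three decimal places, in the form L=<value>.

crossed belt: β = asin((r1+r2)/C) = asin(10/20) = 30.0000°
wrap1 = wrap2 = π + 2β = 240.0000°
tangent length = C·cosβ = 17.3205
L = (r1+r2)·wrap + 2·C·cosβ = 10·4.1888 + 2·17.3205 = 76.5289

L=76.529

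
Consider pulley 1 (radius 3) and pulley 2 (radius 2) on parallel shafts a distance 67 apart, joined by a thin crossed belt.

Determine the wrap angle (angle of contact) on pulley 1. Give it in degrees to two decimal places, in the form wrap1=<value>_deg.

wrap1=188.56_deg

crossed belt: β = asin((r1+r2)/C) = asin(5/67) = 4.2798°
wrap1 = wrap2 = π + 2β = 188.5596°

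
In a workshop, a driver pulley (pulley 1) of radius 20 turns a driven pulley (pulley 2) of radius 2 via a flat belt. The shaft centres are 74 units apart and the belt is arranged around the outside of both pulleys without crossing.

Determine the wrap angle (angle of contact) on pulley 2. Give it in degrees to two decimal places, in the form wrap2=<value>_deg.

open belt: β = asin((r2−r1)/C) = asin(-18/74) = -14.0780°
wrap1 = π − 2β = 208.1561°
wrap2 = π + 2β = 151.8439°

wrap2=151.84_deg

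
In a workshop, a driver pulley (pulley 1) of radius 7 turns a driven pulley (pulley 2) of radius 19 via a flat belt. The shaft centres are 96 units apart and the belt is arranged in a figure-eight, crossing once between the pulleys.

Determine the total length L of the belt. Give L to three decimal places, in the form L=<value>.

L=280.767

crossed belt: β = asin((r1+r2)/C) = asin(26/96) = 15.7139°
wrap1 = wrap2 = π + 2β = 211.4277°
tangent length = C·cosβ = 92.4121
L = (r1+r2)·wrap + 2·C·cosβ = 26·3.6901 + 2·92.4121 = 280.7671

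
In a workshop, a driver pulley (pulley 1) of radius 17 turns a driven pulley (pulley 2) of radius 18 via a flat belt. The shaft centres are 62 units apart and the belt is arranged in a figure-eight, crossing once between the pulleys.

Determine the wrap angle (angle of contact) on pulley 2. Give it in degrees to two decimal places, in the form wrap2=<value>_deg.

crossed belt: β = asin((r1+r2)/C) = asin(35/62) = 34.3687°
wrap1 = wrap2 = π + 2β = 248.7374°

wrap2=248.74_deg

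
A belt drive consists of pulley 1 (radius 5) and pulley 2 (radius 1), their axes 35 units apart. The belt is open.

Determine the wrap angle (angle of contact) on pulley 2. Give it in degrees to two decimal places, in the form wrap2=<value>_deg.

open belt: β = asin((r2−r1)/C) = asin(-4/35) = -6.5624°
wrap1 = π − 2β = 193.1249°
wrap2 = π + 2β = 166.8751°

wrap2=166.88_deg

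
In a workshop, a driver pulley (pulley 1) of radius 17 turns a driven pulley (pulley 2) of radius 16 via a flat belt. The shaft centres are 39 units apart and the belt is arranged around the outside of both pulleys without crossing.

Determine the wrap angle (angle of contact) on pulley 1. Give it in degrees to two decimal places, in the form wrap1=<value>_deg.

open belt: β = asin((r2−r1)/C) = asin(-1/39) = -1.4693°
wrap1 = π − 2β = 182.9386°
wrap2 = π + 2β = 177.0614°

wrap1=182.94_deg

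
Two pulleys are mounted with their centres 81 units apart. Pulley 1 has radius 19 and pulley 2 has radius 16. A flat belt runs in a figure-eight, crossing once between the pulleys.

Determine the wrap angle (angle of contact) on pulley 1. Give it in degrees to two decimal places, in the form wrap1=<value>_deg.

wrap1=231.20_deg

crossed belt: β = asin((r1+r2)/C) = asin(35/81) = 25.6008°
wrap1 = wrap2 = π + 2β = 231.2017°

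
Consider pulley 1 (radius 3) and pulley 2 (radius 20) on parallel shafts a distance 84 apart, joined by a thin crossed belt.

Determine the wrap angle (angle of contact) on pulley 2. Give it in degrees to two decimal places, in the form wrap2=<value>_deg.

wrap2=211.78_deg

crossed belt: β = asin((r1+r2)/C) = asin(23/84) = 15.8911°
wrap1 = wrap2 = π + 2β = 211.7822°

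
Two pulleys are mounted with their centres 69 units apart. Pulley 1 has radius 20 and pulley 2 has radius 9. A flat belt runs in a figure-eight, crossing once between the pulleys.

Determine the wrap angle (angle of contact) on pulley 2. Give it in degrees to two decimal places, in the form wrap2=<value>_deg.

crossed belt: β = asin((r1+r2)/C) = asin(29/69) = 24.8529°
wrap1 = wrap2 = π + 2β = 229.7058°

wrap2=229.71_deg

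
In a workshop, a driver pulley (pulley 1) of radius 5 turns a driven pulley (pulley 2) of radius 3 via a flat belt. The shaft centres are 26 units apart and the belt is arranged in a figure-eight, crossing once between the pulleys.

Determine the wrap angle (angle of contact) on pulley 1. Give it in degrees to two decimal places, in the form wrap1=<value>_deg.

crossed belt: β = asin((r1+r2)/C) = asin(8/26) = 17.9202°
wrap1 = wrap2 = π + 2β = 215.8404°

wrap1=215.84_deg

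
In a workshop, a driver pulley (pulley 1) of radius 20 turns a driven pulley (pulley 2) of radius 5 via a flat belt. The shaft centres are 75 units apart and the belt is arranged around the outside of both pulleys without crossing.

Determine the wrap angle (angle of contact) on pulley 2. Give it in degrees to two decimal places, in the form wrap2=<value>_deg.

wrap2=156.93_deg

open belt: β = asin((r2−r1)/C) = asin(-15/75) = -11.5370°
wrap1 = π − 2β = 203.0739°
wrap2 = π + 2β = 156.9261°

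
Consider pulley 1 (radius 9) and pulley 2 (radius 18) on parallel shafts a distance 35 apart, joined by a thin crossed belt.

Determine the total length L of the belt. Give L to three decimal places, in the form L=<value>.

crossed belt: β = asin((r1+r2)/C) = asin(27/35) = 50.4823°
wrap1 = wrap2 = π + 2β = 280.9647°
tangent length = C·cosβ = 22.2711
L = (r1+r2)·wrap + 2·C·cosβ = 27·4.9038 + 2·22.2711 = 176.9436

L=176.944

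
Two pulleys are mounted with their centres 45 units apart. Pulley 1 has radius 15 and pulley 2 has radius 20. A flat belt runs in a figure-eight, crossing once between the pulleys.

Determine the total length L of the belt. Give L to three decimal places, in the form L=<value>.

crossed belt: β = asin((r1+r2)/C) = asin(35/45) = 51.0576°
wrap1 = wrap2 = π + 2β = 282.1151°
tangent length = C·cosβ = 28.2843
L = (r1+r2)·wrap + 2·C·cosβ = 35·4.9238 + 2·28.2843 = 228.9029

L=228.903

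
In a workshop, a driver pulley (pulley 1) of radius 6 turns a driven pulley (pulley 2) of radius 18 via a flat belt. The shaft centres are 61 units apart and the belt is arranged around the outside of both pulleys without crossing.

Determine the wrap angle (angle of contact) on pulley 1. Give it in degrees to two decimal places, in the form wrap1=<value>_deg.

open belt: β = asin((r2−r1)/C) = asin(12/61) = 11.3453°
wrap1 = π − 2β = 157.3094°
wrap2 = π + 2β = 202.6906°

wrap1=157.31_deg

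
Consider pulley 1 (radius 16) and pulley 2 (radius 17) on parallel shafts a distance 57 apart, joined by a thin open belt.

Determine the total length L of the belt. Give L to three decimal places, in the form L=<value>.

L=217.690

open belt: β = asin((r2−r1)/C) = asin(1/57) = 1.0052°
wrap1 = π − 2β = 177.9895°
wrap2 = π + 2β = 182.0105°
tangent length = C·cosβ = 56.9912
L = r1·wrap1 + r2·wrap2 + 2·C·cosβ = 16·3.1065 + 17·3.1767 + 2·56.9912 = 217.6901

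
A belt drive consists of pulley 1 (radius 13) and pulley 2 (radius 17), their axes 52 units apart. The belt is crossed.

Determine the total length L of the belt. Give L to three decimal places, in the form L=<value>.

L=216.092

crossed belt: β = asin((r1+r2)/C) = asin(30/52) = 35.2344°
wrap1 = wrap2 = π + 2β = 250.4688°
tangent length = C·cosβ = 42.4735
L = (r1+r2)·wrap + 2·C·cosβ = 30·4.3715 + 2·42.4735 = 216.0922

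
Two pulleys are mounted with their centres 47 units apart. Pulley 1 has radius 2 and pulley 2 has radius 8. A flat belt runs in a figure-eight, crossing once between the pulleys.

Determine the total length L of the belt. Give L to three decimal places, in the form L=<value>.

L=127.552

crossed belt: β = asin((r1+r2)/C) = asin(10/47) = 12.2845°
wrap1 = wrap2 = π + 2β = 204.5690°
tangent length = C·cosβ = 45.9239
L = (r1+r2)·wrap + 2·C·cosβ = 10·3.5704 + 2·45.9239 = 127.5517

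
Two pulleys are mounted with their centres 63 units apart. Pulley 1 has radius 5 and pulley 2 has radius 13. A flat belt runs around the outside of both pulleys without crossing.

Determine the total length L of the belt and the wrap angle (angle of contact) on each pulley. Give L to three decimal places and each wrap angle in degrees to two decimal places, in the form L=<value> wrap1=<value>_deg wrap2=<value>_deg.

L=183.566 wrap1=165.41_deg wrap2=194.59_deg

open belt: β = asin((r2−r1)/C) = asin(8/63) = 7.2954°
wrap1 = π − 2β = 165.4093°
wrap2 = π + 2β = 194.5907°
tangent length = C·cosβ = 62.4900
L = r1·wrap1 + r2·wrap2 + 2·C·cosβ = 5·2.8869 + 13·3.3962 + 2·62.4900 = 183.5659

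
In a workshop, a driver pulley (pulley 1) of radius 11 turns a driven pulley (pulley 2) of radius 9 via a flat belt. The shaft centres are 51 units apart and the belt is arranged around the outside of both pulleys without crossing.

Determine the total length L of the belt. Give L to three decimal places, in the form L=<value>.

L=164.910

open belt: β = asin((r2−r1)/C) = asin(-2/51) = -2.2475°
wrap1 = π − 2β = 184.4949°
wrap2 = π + 2β = 175.5051°
tangent length = C·cosβ = 50.9608
L = r1·wrap1 + r2·wrap2 + 2·C·cosβ = 11·3.2200 + 9·3.0631 + 2·50.9608 = 164.9103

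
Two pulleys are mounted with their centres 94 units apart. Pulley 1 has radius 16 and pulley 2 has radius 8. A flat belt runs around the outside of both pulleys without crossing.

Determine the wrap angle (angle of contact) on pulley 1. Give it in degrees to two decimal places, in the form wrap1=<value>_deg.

open belt: β = asin((r2−r1)/C) = asin(-8/94) = -4.8821°
wrap1 = π − 2β = 189.7643°
wrap2 = π + 2β = 170.2357°

wrap1=189.76_deg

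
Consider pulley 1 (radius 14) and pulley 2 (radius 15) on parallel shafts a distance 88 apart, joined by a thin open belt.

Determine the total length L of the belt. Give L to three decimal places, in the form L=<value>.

L=267.118

open belt: β = asin((r2−r1)/C) = asin(1/88) = 0.6511°
wrap1 = π − 2β = 178.6978°
wrap2 = π + 2β = 181.3022°
tangent length = C·cosβ = 87.9943
L = r1·wrap1 + r2·wrap2 + 2·C·cosβ = 14·3.1189 + 15·3.1643 + 2·87.9943 = 267.1176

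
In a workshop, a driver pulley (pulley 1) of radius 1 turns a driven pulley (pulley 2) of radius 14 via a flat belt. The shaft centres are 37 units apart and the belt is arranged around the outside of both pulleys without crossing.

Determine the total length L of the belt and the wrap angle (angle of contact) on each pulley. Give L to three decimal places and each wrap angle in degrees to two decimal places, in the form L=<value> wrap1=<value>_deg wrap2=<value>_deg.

L=125.740 wrap1=138.86_deg wrap2=221.14_deg

open belt: β = asin((r2−r1)/C) = asin(13/37) = 20.5700°
wrap1 = π − 2β = 138.8600°
wrap2 = π + 2β = 221.1400°
tangent length = C·cosβ = 34.6410
L = r1·wrap1 + r2·wrap2 + 2·C·cosβ = 1·2.4236 + 14·3.8596 + 2·34.6410 = 125.7403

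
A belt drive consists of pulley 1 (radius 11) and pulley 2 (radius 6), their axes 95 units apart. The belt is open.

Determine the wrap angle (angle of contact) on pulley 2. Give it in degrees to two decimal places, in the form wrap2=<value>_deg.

wrap2=173.97_deg

open belt: β = asin((r2−r1)/C) = asin(-5/95) = -3.0170°
wrap1 = π − 2β = 186.0339°
wrap2 = π + 2β = 173.9661°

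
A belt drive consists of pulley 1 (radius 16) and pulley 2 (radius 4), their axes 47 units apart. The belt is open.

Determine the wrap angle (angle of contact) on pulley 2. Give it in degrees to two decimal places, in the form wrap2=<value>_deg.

wrap2=150.42_deg

open belt: β = asin((r2−r1)/C) = asin(-12/47) = -14.7925°
wrap1 = π − 2β = 209.5850°
wrap2 = π + 2β = 150.4150°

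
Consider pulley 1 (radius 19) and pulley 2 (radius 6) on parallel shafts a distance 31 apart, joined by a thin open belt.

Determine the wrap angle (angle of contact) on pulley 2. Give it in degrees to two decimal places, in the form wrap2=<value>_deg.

open belt: β = asin((r2−r1)/C) = asin(-13/31) = -24.7939°
wrap1 = π − 2β = 229.5877°
wrap2 = π + 2β = 130.4123°

wrap2=130.41_deg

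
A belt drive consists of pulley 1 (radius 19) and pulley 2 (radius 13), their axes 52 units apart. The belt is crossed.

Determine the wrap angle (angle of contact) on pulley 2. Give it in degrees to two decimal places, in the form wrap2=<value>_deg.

wrap2=255.96_deg

crossed belt: β = asin((r1+r2)/C) = asin(32/52) = 37.9799°
wrap1 = wrap2 = π + 2β = 255.9597°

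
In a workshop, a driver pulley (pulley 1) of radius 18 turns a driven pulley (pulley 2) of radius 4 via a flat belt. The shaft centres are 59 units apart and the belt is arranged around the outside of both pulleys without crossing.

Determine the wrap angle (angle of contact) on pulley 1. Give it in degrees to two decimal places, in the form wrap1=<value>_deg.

open belt: β = asin((r2−r1)/C) = asin(-14/59) = -13.7265°
wrap1 = π − 2β = 207.4531°
wrap2 = π + 2β = 152.5469°

wrap1=207.45_deg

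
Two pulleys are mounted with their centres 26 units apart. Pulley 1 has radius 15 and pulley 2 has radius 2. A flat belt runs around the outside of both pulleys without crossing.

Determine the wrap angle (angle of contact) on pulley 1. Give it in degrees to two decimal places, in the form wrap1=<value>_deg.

open belt: β = asin((r2−r1)/C) = asin(-13/26) = -30.0000°
wrap1 = π − 2β = 240.0000°
wrap2 = π + 2β = 120.0000°

wrap1=240.00_deg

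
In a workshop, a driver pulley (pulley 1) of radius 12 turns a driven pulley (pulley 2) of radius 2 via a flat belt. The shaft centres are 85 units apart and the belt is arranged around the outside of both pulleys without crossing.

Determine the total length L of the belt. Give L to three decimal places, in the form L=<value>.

L=215.160

open belt: β = asin((r2−r1)/C) = asin(-10/85) = -6.7563°
wrap1 = π − 2β = 193.5127°
wrap2 = π + 2β = 166.4873°
tangent length = C·cosβ = 84.4097
L = r1·wrap1 + r2·wrap2 + 2·C·cosβ = 12·3.3774 + 2·2.9058 + 2·84.4097 = 215.1601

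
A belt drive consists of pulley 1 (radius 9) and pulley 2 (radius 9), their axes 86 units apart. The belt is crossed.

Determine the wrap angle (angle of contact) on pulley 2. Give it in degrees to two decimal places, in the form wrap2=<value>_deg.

wrap2=204.16_deg

crossed belt: β = asin((r1+r2)/C) = asin(18/86) = 12.0815°
wrap1 = wrap2 = π + 2β = 204.1629°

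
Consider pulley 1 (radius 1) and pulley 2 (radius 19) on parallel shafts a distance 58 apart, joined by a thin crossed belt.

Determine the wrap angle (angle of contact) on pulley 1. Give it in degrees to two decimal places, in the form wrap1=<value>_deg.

wrap1=220.34_deg

crossed belt: β = asin((r1+r2)/C) = asin(20/58) = 20.1713°
wrap1 = wrap2 = π + 2β = 220.3425°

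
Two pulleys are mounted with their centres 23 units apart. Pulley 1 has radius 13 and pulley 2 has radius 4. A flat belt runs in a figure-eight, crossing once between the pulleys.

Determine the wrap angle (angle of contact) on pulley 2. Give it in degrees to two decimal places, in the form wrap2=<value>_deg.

crossed belt: β = asin((r1+r2)/C) = asin(17/23) = 47.6574°
wrap1 = wrap2 = π + 2β = 275.3148°

wrap2=275.31_deg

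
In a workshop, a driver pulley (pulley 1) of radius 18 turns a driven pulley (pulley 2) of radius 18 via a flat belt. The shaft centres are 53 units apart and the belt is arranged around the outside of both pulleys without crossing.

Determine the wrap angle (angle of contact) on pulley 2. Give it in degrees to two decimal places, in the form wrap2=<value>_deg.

wrap2=180.00_deg

open belt: β = asin((r2−r1)/C) = asin(0/53) = 0.0000°
wrap1 = π − 2β = 180.0000°
wrap2 = π + 2β = 180.0000°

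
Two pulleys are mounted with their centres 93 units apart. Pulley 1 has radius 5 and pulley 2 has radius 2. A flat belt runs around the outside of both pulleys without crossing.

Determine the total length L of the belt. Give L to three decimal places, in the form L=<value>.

open belt: β = asin((r2−r1)/C) = asin(-3/93) = -1.8486°
wrap1 = π − 2β = 183.6971°
wrap2 = π + 2β = 176.3029°
tangent length = C·cosβ = 92.9516
L = r1·wrap1 + r2·wrap2 + 2·C·cosβ = 5·3.2061 + 2·3.0771 + 2·92.9516 = 208.0879

L=208.088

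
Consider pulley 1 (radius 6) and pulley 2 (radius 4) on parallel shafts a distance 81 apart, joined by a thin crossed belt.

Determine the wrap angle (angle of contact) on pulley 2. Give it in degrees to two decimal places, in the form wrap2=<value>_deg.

wrap2=194.18_deg

crossed belt: β = asin((r1+r2)/C) = asin(10/81) = 7.0916°
wrap1 = wrap2 = π + 2β = 194.1833°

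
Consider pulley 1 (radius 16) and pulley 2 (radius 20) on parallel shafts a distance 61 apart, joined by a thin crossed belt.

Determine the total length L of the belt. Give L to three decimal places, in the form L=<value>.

L=257.037

crossed belt: β = asin((r1+r2)/C) = asin(36/61) = 36.1686°
wrap1 = wrap2 = π + 2β = 252.3373°
tangent length = C·cosβ = 49.2443
L = (r1+r2)·wrap + 2·C·cosβ = 36·4.4041 + 2·49.2443 = 257.0368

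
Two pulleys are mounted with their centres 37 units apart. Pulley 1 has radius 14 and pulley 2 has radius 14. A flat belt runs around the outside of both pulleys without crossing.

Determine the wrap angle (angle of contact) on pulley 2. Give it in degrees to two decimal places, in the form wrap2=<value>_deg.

open belt: β = asin((r2−r1)/C) = asin(0/37) = 0.0000°
wrap1 = π − 2β = 180.0000°
wrap2 = π + 2β = 180.0000°

wrap2=180.00_deg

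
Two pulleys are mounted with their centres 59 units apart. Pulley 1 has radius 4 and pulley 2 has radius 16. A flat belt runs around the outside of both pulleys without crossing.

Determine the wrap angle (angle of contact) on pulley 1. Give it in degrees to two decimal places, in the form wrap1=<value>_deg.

wrap1=156.53_deg

open belt: β = asin((r2−r1)/C) = asin(12/59) = 11.7353°
wrap1 = π − 2β = 156.5295°
wrap2 = π + 2β = 203.4705°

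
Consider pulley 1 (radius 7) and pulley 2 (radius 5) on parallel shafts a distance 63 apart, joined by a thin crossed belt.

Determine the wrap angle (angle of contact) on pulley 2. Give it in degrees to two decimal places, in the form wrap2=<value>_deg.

wrap2=201.96_deg

crossed belt: β = asin((r1+r2)/C) = asin(12/63) = 10.9806°
wrap1 = wrap2 = π + 2β = 201.9612°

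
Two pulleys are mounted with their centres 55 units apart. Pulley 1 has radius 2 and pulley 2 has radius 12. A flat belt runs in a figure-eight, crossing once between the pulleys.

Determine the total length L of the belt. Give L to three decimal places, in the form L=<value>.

L=157.566

crossed belt: β = asin((r1+r2)/C) = asin(14/55) = 14.7467°
wrap1 = wrap2 = π + 2β = 209.4933°
tangent length = C·cosβ = 53.1883
L = (r1+r2)·wrap + 2·C·cosβ = 14·3.6563 + 2·53.1883 = 157.5656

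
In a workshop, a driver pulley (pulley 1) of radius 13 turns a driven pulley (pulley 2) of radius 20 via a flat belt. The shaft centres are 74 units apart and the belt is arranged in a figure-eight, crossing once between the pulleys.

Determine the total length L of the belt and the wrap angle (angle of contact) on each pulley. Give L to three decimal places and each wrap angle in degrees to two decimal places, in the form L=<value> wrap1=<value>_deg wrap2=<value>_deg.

crossed belt: β = asin((r1+r2)/C) = asin(33/74) = 26.4839°
wrap1 = wrap2 = π + 2β = 232.9678°
tangent length = C·cosβ = 66.2344
L = (r1+r2)·wrap + 2·C·cosβ = 33·4.0661 + 2·66.2344 = 266.6487

L=266.649 wrap1=232.97_deg wrap2=232.97_deg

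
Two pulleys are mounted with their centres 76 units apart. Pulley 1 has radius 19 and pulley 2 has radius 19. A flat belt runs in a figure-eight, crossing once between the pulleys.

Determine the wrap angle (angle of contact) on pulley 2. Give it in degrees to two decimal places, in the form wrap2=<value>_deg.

wrap2=240.00_deg

crossed belt: β = asin((r1+r2)/C) = asin(38/76) = 30.0000°
wrap1 = wrap2 = π + 2β = 240.0000°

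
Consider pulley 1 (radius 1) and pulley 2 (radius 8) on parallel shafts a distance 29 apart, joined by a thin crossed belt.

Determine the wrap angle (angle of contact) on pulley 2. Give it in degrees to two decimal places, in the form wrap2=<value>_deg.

wrap2=216.16_deg

crossed belt: β = asin((r1+r2)/C) = asin(9/29) = 18.0800°
wrap1 = wrap2 = π + 2β = 216.1600°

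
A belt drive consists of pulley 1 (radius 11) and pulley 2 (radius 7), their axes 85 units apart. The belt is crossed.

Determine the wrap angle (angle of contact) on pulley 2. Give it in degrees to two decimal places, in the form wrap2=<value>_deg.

wrap2=204.45_deg

crossed belt: β = asin((r1+r2)/C) = asin(18/85) = 12.2258°
wrap1 = wrap2 = π + 2β = 204.4516°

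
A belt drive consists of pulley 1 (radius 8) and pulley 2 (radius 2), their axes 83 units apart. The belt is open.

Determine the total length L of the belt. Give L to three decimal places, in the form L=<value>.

L=197.850

open belt: β = asin((r2−r1)/C) = asin(-6/83) = -4.1455°
wrap1 = π − 2β = 188.2910°
wrap2 = π + 2β = 171.7090°
tangent length = C·cosβ = 82.7828
L = r1·wrap1 + r2·wrap2 + 2·C·cosβ = 8·3.2863 + 2·2.9969 + 2·82.7828 = 197.8499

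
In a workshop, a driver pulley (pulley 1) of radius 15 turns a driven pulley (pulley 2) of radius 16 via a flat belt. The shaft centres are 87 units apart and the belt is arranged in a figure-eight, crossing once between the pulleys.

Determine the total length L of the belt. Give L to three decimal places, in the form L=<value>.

L=282.557

crossed belt: β = asin((r1+r2)/C) = asin(31/87) = 20.8745°
wrap1 = wrap2 = π + 2β = 221.7490°
tangent length = C·cosβ = 81.2896
L = (r1+r2)·wrap + 2·C·cosβ = 31·3.8702 + 2·81.2896 = 282.5569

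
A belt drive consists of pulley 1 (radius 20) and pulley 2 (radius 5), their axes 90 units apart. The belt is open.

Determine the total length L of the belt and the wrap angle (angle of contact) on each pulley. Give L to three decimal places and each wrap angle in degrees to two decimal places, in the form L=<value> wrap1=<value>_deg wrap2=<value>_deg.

L=261.046 wrap1=199.19_deg wrap2=160.81_deg

open belt: β = asin((r2−r1)/C) = asin(-15/90) = -9.5941°
wrap1 = π − 2β = 199.1881°
wrap2 = π + 2β = 160.8119°
tangent length = C·cosβ = 88.7412
L = r1·wrap1 + r2·wrap2 + 2·C·cosβ = 20·3.4765 + 5·2.8067 + 2·88.7412 = 261.0457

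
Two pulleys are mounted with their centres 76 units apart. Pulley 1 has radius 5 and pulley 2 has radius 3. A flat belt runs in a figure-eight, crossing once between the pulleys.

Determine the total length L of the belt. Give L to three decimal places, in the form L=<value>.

L=177.976

crossed belt: β = asin((r1+r2)/C) = asin(8/76) = 6.0423°
wrap1 = wrap2 = π + 2β = 192.0847°
tangent length = C·cosβ = 75.5778
L = (r1+r2)·wrap + 2·C·cosβ = 8·3.3525 + 2·75.5778 = 177.9756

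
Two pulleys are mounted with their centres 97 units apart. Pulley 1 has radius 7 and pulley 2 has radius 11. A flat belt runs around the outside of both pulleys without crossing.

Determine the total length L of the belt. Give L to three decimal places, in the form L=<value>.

L=250.714

open belt: β = asin((r2−r1)/C) = asin(4/97) = 2.3634°
wrap1 = π − 2β = 175.2732°
wrap2 = π + 2β = 184.7268°
tangent length = C·cosβ = 96.9175
L = r1·wrap1 + r2·wrap2 + 2·C·cosβ = 7·3.0591 + 11·3.2241 + 2·96.9175 = 250.7136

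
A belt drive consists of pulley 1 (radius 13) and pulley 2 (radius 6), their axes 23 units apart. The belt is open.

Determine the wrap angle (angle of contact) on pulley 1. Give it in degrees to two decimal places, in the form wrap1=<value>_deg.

wrap1=215.44_deg

open belt: β = asin((r2−r1)/C) = asin(-7/23) = -17.7189°
wrap1 = π − 2β = 215.4379°
wrap2 = π + 2β = 144.5621°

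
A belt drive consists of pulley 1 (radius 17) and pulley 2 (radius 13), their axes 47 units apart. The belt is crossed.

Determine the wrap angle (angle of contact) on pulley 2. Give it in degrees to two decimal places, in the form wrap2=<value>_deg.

crossed belt: β = asin((r1+r2)/C) = asin(30/47) = 39.6650°
wrap1 = wrap2 = π + 2β = 259.3300°

wrap2=259.33_deg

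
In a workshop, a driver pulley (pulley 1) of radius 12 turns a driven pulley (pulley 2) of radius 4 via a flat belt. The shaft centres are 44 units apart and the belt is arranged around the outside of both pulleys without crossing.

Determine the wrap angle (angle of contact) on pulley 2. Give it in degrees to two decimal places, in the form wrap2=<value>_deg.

open belt: β = asin((r2−r1)/C) = asin(-8/44) = -10.4757°
wrap1 = π − 2β = 200.9514°
wrap2 = π + 2β = 159.0486°

wrap2=159.05_deg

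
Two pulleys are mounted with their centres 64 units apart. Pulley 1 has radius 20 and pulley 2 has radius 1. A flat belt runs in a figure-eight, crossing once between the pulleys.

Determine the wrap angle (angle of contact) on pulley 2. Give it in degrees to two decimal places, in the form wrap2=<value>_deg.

crossed belt: β = asin((r1+r2)/C) = asin(21/64) = 19.1550°
wrap1 = wrap2 = π + 2β = 218.3100°

wrap2=218.31_deg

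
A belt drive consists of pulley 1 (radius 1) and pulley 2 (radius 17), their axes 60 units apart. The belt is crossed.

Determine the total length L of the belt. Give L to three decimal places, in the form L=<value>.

crossed belt: β = asin((r1+r2)/C) = asin(18/60) = 17.4576°
wrap1 = wrap2 = π + 2β = 214.9152°
tangent length = C·cosβ = 57.2364
L = (r1+r2)·wrap + 2·C·cosβ = 18·3.7510 + 2·57.2364 = 181.9903

L=181.990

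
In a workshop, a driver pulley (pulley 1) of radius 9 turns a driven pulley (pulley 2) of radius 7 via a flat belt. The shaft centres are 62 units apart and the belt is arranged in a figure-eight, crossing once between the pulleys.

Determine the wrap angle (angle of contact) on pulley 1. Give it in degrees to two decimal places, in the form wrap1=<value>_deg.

crossed belt: β = asin((r1+r2)/C) = asin(16/62) = 14.9552°
wrap1 = wrap2 = π + 2β = 209.9105°

wrap1=209.91_deg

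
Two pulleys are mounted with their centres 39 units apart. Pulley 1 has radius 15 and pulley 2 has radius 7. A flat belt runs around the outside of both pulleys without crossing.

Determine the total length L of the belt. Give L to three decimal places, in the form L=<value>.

L=148.762

open belt: β = asin((r2−r1)/C) = asin(-8/39) = -11.8370°
wrap1 = π − 2β = 203.6740°
wrap2 = π + 2β = 156.3260°
tangent length = C·cosβ = 38.1707
L = r1·wrap1 + r2·wrap2 + 2·C·cosβ = 15·3.5548 + 7·2.7284 + 2·38.1707 = 148.7619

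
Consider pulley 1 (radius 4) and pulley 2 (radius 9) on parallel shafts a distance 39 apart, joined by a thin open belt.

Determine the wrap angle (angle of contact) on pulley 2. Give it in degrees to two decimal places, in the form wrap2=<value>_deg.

wrap2=194.73_deg

open belt: β = asin((r2−r1)/C) = asin(5/39) = 7.3659°
wrap1 = π − 2β = 165.2682°
wrap2 = π + 2β = 194.7318°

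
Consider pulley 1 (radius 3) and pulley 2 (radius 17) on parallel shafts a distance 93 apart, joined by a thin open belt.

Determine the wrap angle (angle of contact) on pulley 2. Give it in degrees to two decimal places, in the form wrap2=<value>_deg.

wrap2=197.32_deg

open belt: β = asin((r2−r1)/C) = asin(14/93) = 8.6581°
wrap1 = π − 2β = 162.6838°
wrap2 = π + 2β = 197.3162°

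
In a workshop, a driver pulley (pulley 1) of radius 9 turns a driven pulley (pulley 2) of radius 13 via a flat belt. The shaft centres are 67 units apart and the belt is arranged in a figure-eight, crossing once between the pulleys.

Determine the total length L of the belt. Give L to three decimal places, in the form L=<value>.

crossed belt: β = asin((r1+r2)/C) = asin(22/67) = 19.1692°
wrap1 = wrap2 = π + 2β = 218.3383°
tangent length = C·cosβ = 63.2851
L = (r1+r2)·wrap + 2·C·cosβ = 22·3.8107 + 2·63.2851 = 210.4060

L=210.406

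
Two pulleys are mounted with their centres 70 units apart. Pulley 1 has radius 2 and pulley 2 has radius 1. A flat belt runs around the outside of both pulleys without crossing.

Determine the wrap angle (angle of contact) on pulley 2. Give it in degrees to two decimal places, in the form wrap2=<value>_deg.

open belt: β = asin((r2−r1)/C) = asin(-1/70) = -0.8185°
wrap1 = π − 2β = 181.6371°
wrap2 = π + 2β = 178.3629°

wrap2=178.36_deg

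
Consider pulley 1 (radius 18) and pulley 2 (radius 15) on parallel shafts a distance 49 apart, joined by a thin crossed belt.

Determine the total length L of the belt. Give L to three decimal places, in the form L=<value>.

L=224.883

crossed belt: β = asin((r1+r2)/C) = asin(33/49) = 42.3354°
wrap1 = wrap2 = π + 2β = 264.6708°
tangent length = C·cosβ = 36.2215
L = (r1+r2)·wrap + 2·C·cosβ = 33·4.6194 + 2·36.2215 = 224.8825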